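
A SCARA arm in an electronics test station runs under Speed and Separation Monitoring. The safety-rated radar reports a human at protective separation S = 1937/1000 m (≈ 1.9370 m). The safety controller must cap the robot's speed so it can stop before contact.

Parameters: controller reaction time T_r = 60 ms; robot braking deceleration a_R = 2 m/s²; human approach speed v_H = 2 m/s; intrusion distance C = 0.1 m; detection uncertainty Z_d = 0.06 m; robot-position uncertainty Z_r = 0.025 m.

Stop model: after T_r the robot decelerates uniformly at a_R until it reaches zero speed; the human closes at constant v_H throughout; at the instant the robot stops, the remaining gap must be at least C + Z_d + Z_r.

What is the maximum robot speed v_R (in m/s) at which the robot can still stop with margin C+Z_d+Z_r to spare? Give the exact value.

collect terms ⇒ (1/4)·v_R² + (53/50)·v_R + (-204/125) = 0
  disc = (53/50)² − 4·(1/4)·(-204/125) = 6889/2500 ; √disc = 83/50
  v_R = (−(53/50) + 83/50) / (2·(1/4)) = 6/5 m/s
check:
stop time T_s = (6/5)/2 = 0.6000 s
reaction-phase robot travel = 1.2000·0.0600 = 0.0720 m
robot under decel: 1.2000²/(2·2.0000) = 0.3600 m
person approaches 2.0000·(0.0600+0.6000) = 1.3200 m
residual clearance needed = 0.1000+0.0600+0.0250 = 0.1850 m
sum ≈ 0.0720+0.3600+1.3200+0.1850 ≈ 1.9370 m = S ✓

v_R_max = 6/5 m/s = 1.2000 m/s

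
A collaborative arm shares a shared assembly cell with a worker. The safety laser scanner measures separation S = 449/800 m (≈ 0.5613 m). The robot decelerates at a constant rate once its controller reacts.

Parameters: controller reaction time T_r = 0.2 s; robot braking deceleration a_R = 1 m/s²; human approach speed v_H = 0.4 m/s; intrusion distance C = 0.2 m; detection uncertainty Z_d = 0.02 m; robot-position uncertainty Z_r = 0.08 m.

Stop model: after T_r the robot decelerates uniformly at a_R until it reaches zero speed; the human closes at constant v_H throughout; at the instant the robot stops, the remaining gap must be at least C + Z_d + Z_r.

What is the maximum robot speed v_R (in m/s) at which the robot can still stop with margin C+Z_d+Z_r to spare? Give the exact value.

collect terms ⇒ (1/2)·v_R² + (3/5)·v_R + (-29/160) = 0
  disc = (3/5)² − 4·(1/2)·(-29/160) = 289/400 ; √disc = 17/20
  v_R = (−(3/5) + 17/20) / (2·(1/2)) = 1/4 m/s
check:
braking lasts T_s = (1/4)/1 = 0.2500 s
robot covers v_R·T_r = 0.2500·0.2000 = 0.0500 m before braking
braking distance = 0.2500²/(2·1.0000) = 0.0312 m
human closes 0.4000·0.4500 = 0.1800 m
margins: 0.2000+0.0200+0.0800 = 0.3000 m
sum ≈ 0.0500+0.0312+0.1800+0.3000 ≈ 0.5613 m = S ✓

v_R_max = 1/4 m/s = 0.2500 m/s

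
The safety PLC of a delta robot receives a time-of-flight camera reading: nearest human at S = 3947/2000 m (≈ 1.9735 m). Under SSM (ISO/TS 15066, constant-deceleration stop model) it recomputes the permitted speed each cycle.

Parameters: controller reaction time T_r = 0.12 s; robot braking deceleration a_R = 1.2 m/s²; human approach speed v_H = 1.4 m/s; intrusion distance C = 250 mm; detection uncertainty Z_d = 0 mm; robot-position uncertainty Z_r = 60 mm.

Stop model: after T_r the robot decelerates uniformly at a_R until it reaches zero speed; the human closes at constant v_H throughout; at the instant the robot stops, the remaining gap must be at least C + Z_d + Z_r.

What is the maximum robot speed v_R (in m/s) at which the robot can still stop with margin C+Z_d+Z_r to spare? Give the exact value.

quadratic (5/12)·v² + (193/150)·v + (-2991/2000) = 0
  disc = (193/150)² − 4·(5/12)·(-2991/2000) = 373321/90000 ; √disc = 611/300
  v_R = (−(193/150) + 611/300) / (2·(5/12)) = 9/10 m/s
check:
stop time T_s = (9/10)/(6/5) = 0.7500 s
robot covers v_R·T_r = 0.9000·0.1200 = 0.1080 m before braking
braking distance = 0.9000²/(2·1.2000) = 0.3375 m
person approaches 1.4000·(0.1200+0.7500) = 1.2180 m
margins: 0.2500+0.0000+0.0600 = 0.3100 m
sum ≈ 0.1080+0.3375+1.2180+0.3100 ≈ 1.9735 m = S ✓

v_R_max = 9/10 m/s = 0.9000 m/s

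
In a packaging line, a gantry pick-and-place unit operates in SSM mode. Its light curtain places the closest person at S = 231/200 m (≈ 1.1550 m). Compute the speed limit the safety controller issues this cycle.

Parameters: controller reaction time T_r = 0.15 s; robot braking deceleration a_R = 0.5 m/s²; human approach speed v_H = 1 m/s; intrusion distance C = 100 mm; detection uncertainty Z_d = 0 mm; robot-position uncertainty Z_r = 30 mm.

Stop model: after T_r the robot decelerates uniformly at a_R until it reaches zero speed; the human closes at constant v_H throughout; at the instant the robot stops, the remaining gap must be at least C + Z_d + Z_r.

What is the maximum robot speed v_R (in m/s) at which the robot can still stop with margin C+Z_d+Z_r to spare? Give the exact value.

quadratic (1)·v² + (43/20)·v + (-7/8) = 0
  disc = (43/20)² − 4·(1)·(-7/8) = 3249/400 ; √disc = 57/20
  v_R = (−(43/20) + 57/20) / (2·(1)) = 7/20 m/s
check:
braking lasts T_s = (7/20)/(1/2) = 0.7000 s
reaction-phase robot travel = 0.3500·0.1500 = 0.0525 m
braking distance = 0.3500²/(2·0.5000) = 0.1225 m
human closes 1.0000·0.8500 = 0.8500 m
residual clearance needed = 0.1000+0.0000+0.0300 = 0.1300 m
sum ≈ 0.0525+0.1225+0.8500+0.1300 ≈ 1.1550 m = S ✓

v_R_max = 7/20 m/s = 0.3500 m/s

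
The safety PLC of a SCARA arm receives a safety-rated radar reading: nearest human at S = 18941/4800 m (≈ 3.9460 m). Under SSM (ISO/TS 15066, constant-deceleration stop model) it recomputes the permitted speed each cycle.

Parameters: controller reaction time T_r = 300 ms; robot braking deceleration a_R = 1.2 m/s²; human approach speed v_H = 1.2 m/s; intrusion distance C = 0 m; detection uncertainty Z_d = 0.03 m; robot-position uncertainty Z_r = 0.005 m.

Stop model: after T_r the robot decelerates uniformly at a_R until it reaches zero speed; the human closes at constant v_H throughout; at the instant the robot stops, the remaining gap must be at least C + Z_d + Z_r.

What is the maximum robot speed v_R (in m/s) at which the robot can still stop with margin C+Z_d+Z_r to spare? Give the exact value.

v_R_max = 7/4 m/s = 1.7500 m/s

quadratic (5/12)·v² + (13/10)·v + (-3409/960) = 0
  disc = (13/10)² − 4·(5/12)·(-3409/960) = 109561/14400 ; √disc = 331/120
  v_R = (−(13/10) + 331/120) / (2·(5/12)) = 7/4 m/s
check:
braking lasts T_s = (7/4)/(6/5) = 1.4583 s
robot in T_r: 1.7500·0.3000 = 0.5250 m
robot covers 1.7500·1.4583 − ½·1.2000·1.4583² = 1.2760 m while stopping
person approaches 1.2000·(0.3000+1.4583) = 2.1100 m
residual clearance needed = 0.0000+0.0300+0.0050 = 0.0350 m
sum ≈ 0.5250+1.2760+2.1100+0.0350 ≈ 3.9460 m = S ✓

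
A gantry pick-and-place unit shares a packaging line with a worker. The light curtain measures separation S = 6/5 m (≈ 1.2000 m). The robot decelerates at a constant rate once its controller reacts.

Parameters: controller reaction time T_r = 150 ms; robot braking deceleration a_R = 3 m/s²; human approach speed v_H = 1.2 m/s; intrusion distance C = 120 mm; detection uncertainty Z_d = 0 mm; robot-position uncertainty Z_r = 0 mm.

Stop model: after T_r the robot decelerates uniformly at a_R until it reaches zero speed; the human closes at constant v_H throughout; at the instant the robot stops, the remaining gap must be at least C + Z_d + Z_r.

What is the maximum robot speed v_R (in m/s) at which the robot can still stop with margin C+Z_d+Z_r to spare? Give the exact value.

quadratic (1/6)·v² + (11/20)·v + (-9/10) = 0
  disc = (11/20)² − 4·(1/6)·(-9/10) = 361/400 ; √disc = 19/20
  v_R = (−(11/20) + 19/20) / (2·(1/6)) = 6/5 m/s
check:
braking lasts T_s = (6/5)/3 = 0.4000 s
reaction-phase robot travel = 1.2000·0.1500 = 0.1800 m
braking distance = 1.2000²/(2·3.0000) = 0.2400 m
human closes 1.2000·0.5500 = 0.6600 m
C+Z_d+Z_r = 0.1200+0.0000+0.0000 = 0.1200 m
sum ≈ 0.1800+0.2400+0.6600+0.1200 ≈ 1.2000 m = S ✓

v_R_max = 6/5 m/s = 1.2000 m/s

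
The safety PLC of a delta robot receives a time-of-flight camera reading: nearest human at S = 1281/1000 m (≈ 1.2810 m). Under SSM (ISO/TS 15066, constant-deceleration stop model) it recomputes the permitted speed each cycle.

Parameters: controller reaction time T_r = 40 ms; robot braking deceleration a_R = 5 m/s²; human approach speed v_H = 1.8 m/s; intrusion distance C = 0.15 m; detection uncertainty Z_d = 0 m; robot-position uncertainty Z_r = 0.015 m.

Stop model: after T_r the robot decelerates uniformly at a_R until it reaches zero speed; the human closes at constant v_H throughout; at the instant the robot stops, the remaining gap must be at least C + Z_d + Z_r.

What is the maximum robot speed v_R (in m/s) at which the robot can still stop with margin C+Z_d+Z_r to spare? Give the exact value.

collect terms ⇒ (1/10)·v_R² + (2/5)·v_R + (-261/250) = 0
  disc = (2/5)² − 4·(1/10)·(-261/250) = 361/625 ; √disc = 19/25
  v_R = (−(2/5) + 19/25) / (2·(1/10)) = 9/5 m/s
check:
T_s = v_R/a_R = (9/5)/5 = 0.3600 s
robot in T_r: 1.8000·0.0400 = 0.0720 m
robot under decel: 1.8000²/(2·5.0000) = 0.3240 m
human over T_r+T_s: 1.8000·(0.0400+0.3600) = 0.7200 m
C+Z_d+Z_r = 0.1500+0.0000+0.0150 = 0.1650 m
sum ≈ 0.0720+0.3240+0.7200+0.1650 ≈ 1.2810 m = S ✓

v_R_max = 9/5 m/s = 1.8000 m/s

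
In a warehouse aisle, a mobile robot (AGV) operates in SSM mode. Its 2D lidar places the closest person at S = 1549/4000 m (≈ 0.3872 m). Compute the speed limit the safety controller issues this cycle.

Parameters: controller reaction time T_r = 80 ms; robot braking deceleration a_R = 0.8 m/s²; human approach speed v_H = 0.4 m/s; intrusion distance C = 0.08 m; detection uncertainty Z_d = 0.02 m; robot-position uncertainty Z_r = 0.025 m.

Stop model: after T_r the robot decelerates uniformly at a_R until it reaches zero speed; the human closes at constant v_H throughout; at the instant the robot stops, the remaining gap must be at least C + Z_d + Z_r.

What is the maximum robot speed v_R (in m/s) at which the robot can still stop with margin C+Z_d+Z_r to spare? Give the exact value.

collect terms ⇒ (5/8)·v_R² + (29/50)·v_R + (-921/4000) = 0
  disc = (29/50)² − 4·(5/8)·(-921/4000) = 36481/40000 ; √disc = 191/200
  v_R = (−(29/50) + 191/200) / (2·(5/8)) = 3/10 m/s
check:
T_s = v_R/a_R = (3/10)/(4/5) = 0.3750 s
robot in T_r: 0.3000·0.0800 = 0.0240 m
robot covers 0.3000·0.3750 − ½·0.8000·0.3750² = 0.0563 m while stopping
human over T_r+T_s: 0.4000·(0.0800+0.3750) = 0.1820 m
margins: 0.0800+0.0200+0.0250 = 0.1250 m
sum ≈ 0.0240+0.0563+0.1820+0.1250 ≈ 0.3872 m = S ✓

v_R_max = 3/10 m/s = 0.3000 m/s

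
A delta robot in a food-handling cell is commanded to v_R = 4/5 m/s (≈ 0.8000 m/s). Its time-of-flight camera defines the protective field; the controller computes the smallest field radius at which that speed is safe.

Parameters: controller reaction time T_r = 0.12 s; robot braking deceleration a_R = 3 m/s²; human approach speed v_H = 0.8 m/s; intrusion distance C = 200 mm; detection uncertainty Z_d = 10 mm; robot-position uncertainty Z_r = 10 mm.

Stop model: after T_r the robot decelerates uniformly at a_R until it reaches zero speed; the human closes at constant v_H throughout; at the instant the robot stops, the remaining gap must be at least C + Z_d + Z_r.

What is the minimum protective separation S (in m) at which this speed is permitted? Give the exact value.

stop time T_s = (4/5)/3 = 0.2667 s
reaction-phase robot travel = 0.8000·0.1200 = 0.0960 m
robot under decel: 0.8000²/(2·3.0000) = 0.1067 m
human over T_r+T_s: 0.8000·(0.1200+0.2667) = 0.3093 m
C+Z_d+Z_r = 0.2000+0.0100+0.0100 = 0.2200 m
S_min ≈ 0.0960+0.1067+0.3093+0.2200  ⇒  S_min = 183/250 m

S_min = 183/250 m = 0.7320 m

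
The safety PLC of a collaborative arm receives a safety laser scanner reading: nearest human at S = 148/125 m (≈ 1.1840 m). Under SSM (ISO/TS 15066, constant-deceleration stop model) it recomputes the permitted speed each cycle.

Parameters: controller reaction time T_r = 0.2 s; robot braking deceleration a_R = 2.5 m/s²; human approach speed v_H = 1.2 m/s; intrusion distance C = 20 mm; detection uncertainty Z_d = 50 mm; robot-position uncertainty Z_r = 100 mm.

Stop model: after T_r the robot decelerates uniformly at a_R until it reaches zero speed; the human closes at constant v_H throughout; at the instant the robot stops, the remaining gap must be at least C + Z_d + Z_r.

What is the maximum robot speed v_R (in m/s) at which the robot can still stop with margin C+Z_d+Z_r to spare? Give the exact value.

at the boundary: (1/5)·v² + (17/25)·v + (-387/500) = 0
  disc = (17/25)² − 4·(1/5)·(-387/500) = 676/625 ; √disc = 26/25
  v_R = (−(17/25) + 26/25) / (2·(1/5)) = 9/10 m/s
check:
braking lasts T_s = (9/10)/(5/2) = 0.3600 s
robot covers v_R·T_r = 0.9000·0.2000 = 0.1800 m before braking
braking distance = 0.9000²/(2·2.5000) = 0.1620 m
human over T_r+T_s: 1.2000·(0.2000+0.3600) = 0.6720 m
residual clearance needed = 0.0200+0.0500+0.1000 = 0.1700 m
sum ≈ 0.1800+0.1620+0.6720+0.1700 ≈ 1.1840 m = S ✓

v_R_max = 9/10 m/s = 0.9000 m/s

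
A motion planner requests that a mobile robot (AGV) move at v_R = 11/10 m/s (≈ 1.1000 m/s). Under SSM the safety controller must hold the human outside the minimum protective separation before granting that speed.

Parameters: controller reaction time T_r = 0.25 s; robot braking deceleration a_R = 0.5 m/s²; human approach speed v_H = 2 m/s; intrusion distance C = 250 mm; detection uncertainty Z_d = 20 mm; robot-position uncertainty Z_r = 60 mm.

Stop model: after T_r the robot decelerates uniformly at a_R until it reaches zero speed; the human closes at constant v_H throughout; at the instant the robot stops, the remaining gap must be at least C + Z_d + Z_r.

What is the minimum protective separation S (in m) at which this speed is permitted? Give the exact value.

S_min = 1343/200 m = 6.7150 m

braking lasts T_s = (11/10)/(1/2) = 2.2000 s
reaction-phase robot travel = 1.1000·0.2500 = 0.2750 m
robot under decel: 1.1000²/(2·0.5000) = 1.2100 m
human over T_r+T_s: 2.0000·(0.2500+2.2000) = 4.9000 m
C+Z_d+Z_r = 0.2500+0.0200+0.0600 = 0.3300 m
S_min ≈ 0.2750+1.2100+4.9000+0.3300  ⇒  S_min = 1343/200 m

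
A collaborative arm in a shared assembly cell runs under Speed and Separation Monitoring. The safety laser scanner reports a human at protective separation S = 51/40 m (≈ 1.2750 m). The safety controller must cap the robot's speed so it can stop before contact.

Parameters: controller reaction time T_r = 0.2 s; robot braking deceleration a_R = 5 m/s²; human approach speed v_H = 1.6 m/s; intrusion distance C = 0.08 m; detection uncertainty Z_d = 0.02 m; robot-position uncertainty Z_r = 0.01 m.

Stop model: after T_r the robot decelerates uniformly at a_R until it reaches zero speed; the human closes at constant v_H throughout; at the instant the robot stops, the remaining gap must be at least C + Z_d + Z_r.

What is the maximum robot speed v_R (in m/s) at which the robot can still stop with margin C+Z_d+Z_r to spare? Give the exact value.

v_R_max = 13/10 m/s = 1.3000 m/s

quadratic (1/10)·v² + (13/25)·v + (-169/200) = 0
  disc = (13/25)² − 4·(1/10)·(-169/200) = 1521/2500 ; √disc = 39/50
  v_R = (−(13/25) + 39/50) / (2·(1/10)) = 13/10 m/s
check:
stop time T_s = (13/10)/5 = 0.2600 s
robot in T_r: 1.3000·0.2000 = 0.2600 m
braking distance = 1.3000²/(2·5.0000) = 0.1690 m
human closes 1.6000·0.4600 = 0.7360 m
C+Z_d+Z_r = 0.0800+0.0200+0.0100 = 0.1100 m
sum ≈ 0.2600+0.1690+0.7360+0.1100 ≈ 1.2750 m = S ✓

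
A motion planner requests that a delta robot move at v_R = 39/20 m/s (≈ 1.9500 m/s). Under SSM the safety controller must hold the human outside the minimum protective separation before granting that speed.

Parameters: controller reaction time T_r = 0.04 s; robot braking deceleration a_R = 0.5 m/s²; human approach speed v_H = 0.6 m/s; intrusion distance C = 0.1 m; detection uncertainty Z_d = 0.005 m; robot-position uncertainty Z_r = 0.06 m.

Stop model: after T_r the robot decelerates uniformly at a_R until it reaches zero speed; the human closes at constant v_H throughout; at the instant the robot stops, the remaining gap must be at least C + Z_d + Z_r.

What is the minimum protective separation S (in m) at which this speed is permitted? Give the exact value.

T_s = v_R/a_R = (39/20)/(1/2) = 3.9000 s
robot in T_r: 1.9500·0.0400 = 0.0780 m
robot under decel: 1.9500²/(2·0.5000) = 3.8025 m
person approaches 0.6000·(0.0400+3.9000) = 2.3640 m
C+Z_d+Z_r = 0.1000+0.0050+0.0600 = 0.1650 m
S_min ≈ 0.0780+3.8025+2.3640+0.1650  ⇒  S_min = 12819/2000 m

S_min = 12819/2000 m = 6.4095 m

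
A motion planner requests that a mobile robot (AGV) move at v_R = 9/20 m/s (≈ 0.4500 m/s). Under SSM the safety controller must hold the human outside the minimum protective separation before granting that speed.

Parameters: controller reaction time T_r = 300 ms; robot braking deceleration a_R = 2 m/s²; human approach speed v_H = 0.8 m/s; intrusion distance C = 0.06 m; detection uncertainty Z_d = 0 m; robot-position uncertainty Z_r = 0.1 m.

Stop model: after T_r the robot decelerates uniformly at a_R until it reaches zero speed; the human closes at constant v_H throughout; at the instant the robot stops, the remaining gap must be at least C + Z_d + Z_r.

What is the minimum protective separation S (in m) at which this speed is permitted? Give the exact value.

braking lasts T_s = (9/20)/2 = 0.2250 s
reaction-phase robot travel = 0.4500·0.3000 = 0.1350 m
robot under decel: 0.4500²/(2·2.0000) = 0.0506 m
human closes 0.8000·0.5250 = 0.4200 m
C+Z_d+Z_r = 0.0600+0.0000+0.1000 = 0.1600 m
S_min ≈ 0.1350+0.0506+0.4200+0.1600  ⇒  S_min = 49/64 m

S_min = 49/64 m = 0.7656 m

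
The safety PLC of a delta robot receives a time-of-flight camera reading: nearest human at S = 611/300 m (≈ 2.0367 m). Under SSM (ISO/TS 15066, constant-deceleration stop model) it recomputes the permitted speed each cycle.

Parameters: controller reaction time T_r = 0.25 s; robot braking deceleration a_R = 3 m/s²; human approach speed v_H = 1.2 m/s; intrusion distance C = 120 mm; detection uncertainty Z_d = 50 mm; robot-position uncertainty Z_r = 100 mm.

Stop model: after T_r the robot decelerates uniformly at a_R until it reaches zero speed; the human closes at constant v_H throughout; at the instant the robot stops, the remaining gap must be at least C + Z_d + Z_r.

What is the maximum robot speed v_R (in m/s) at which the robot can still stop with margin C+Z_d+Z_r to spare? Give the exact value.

v_R_max = 8/5 m/s = 1.6000 m/s

collect terms ⇒ (1/6)·v_R² + (13/20)·v_R + (-22/15) = 0
  disc = (13/20)² − 4·(1/6)·(-22/15) = 5041/3600 ; √disc = 71/60
  v_R = (−(13/20) + 71/60) / (2·(1/6)) = 8/5 m/s
check:
braking lasts T_s = (8/5)/3 = 0.5333 s
robot in T_r: 1.6000·0.2500 = 0.4000 m
braking distance = 1.6000²/(2·3.0000) = 0.4267 m
human over T_r+T_s: 1.2000·(0.2500+0.5333) = 0.9400 m
residual clearance needed = 0.1200+0.0500+0.1000 = 0.2700 m
sum ≈ 0.4000+0.4267+0.9400+0.2700 ≈ 2.0367 m = S ✓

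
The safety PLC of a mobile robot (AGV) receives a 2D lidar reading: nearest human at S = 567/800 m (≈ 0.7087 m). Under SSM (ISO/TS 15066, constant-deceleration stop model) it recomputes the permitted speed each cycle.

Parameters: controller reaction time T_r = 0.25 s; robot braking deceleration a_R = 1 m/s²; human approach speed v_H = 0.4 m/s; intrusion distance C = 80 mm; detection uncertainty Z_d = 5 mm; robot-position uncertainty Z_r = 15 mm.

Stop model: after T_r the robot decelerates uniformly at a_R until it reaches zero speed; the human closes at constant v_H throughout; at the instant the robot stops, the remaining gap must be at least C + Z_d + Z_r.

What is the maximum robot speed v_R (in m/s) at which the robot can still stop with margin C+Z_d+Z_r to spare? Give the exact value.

v_R_max = 11/20 m/s = 0.5500 m/s

quadratic (1/2)·v² + (13/20)·v + (-407/800) = 0
  disc = (13/20)² − 4·(1/2)·(-407/800) = 36/25 ; √disc = 6/5
  v_R = (−(13/20) + 6/5) / (2·(1/2)) = 11/20 m/s
check:
braking lasts T_s = (11/20)/1 = 0.5500 s
robot in T_r: 0.5500·0.2500 = 0.1375 m
robot covers 0.5500·0.5500 − ½·1.0000·0.5500² = 0.1512 m while stopping
person approaches 0.4000·(0.2500+0.5500) = 0.3200 m
margins: 0.0800+0.0050+0.0150 = 0.1000 m
sum ≈ 0.1375+0.1512+0.3200+0.1000 ≈ 0.7087 m = S ✓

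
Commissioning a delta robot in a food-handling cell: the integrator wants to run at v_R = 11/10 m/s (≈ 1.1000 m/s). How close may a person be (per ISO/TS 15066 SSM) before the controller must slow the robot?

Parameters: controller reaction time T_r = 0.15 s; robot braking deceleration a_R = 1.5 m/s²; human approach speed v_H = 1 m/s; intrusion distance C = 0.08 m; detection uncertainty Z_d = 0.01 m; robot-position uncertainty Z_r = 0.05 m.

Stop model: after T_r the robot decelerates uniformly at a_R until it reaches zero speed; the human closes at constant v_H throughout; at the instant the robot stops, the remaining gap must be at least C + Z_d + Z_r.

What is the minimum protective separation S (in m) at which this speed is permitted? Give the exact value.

S_min = 191/120 m = 1.5917 m

T_s = v_R/a_R = (11/10)/(3/2) = 0.7333 s
robot covers v_R·T_r = 1.1000·0.1500 = 0.1650 m before braking
robot covers 1.1000·0.7333 − ½·1.5000·0.7333² = 0.4033 m while stopping
human over T_r+T_s: 1.0000·(0.1500+0.7333) = 0.8833 m
margins: 0.0800+0.0100+0.0500 = 0.1400 m
S_min ≈ 0.1650+0.4033+0.8833+0.1400  ⇒  S_min = 191/120 m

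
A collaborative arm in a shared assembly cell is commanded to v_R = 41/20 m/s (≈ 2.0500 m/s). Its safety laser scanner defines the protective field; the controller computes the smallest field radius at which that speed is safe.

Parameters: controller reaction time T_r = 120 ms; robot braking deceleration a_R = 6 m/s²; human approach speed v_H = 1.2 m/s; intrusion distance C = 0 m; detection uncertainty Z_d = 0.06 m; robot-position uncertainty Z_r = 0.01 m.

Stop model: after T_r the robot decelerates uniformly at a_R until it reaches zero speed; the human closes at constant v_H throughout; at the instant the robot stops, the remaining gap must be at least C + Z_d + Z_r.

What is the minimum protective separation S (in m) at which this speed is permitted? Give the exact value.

S_min = 5857/4800 m = 1.2202 m

T_s = v_R/a_R = (41/20)/6 = 0.3417 s
reaction-phase robot travel = 2.0500·0.1200 = 0.2460 m
braking distance = 2.0500²/(2·6.0000) = 0.3502 m
human over T_r+T_s: 1.2000·(0.1200+0.3417) = 0.5540 m
residual clearance needed = 0.0000+0.0600+0.0100 = 0.0700 m
S_min ≈ 0.2460+0.3502+0.5540+0.0700  ⇒  S_min = 5857/4800 m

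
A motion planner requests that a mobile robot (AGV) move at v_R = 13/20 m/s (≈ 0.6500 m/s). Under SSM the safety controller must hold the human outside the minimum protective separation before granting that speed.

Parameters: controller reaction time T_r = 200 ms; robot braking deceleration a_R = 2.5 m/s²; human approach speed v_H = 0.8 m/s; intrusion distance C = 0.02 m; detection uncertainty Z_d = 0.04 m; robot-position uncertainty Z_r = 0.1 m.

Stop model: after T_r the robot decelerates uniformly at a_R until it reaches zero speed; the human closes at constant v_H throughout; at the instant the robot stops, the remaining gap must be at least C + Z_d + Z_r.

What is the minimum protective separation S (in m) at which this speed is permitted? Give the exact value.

S_min = 297/400 m = 0.7425 m

braking lasts T_s = (13/20)/(5/2) = 0.2600 s
reaction-phase robot travel = 0.6500·0.2000 = 0.1300 m
robot covers 0.6500·0.2600 − ½·2.5000·0.2600² = 0.0845 m while stopping
human closes 0.8000·0.4600 = 0.3680 m
margins: 0.0200+0.0400+0.1000 = 0.1600 m
S_min ≈ 0.1300+0.0845+0.3680+0.1600  ⇒  S_min = 297/400 m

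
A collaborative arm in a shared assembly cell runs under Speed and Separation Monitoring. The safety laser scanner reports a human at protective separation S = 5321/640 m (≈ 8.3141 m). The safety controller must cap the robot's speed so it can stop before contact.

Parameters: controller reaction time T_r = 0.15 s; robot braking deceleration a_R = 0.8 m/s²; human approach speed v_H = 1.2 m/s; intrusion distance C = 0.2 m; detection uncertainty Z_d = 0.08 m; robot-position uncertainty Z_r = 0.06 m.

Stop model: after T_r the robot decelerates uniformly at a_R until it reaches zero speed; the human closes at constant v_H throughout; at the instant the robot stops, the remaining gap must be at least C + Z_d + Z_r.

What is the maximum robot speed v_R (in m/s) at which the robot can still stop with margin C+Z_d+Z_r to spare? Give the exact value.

collect terms ⇒ (5/8)·v_R² + (33/20)·v_R + (-24941/3200) = 0
  disc = (33/20)² − 4·(5/8)·(-24941/3200) = 142129/6400 ; √disc = 377/80
  v_R = (−(33/20) + 377/80) / (2·(5/8)) = 49/20 m/s
check:
T_s = v_R/a_R = (49/20)/(4/5) = 3.0625 s
robot in T_r: 2.4500·0.1500 = 0.3675 m
robot covers 2.4500·3.0625 − ½·0.8000·3.0625² = 3.7516 m while stopping
human closes 1.2000·3.2125 = 3.8550 m
C+Z_d+Z_r = 0.2000+0.0800+0.0600 = 0.3400 m
sum ≈ 0.3675+3.7516+3.8550+0.3400 ≈ 8.3141 m = S ✓

v_R_max = 49/20 m/s = 2.4500 m/s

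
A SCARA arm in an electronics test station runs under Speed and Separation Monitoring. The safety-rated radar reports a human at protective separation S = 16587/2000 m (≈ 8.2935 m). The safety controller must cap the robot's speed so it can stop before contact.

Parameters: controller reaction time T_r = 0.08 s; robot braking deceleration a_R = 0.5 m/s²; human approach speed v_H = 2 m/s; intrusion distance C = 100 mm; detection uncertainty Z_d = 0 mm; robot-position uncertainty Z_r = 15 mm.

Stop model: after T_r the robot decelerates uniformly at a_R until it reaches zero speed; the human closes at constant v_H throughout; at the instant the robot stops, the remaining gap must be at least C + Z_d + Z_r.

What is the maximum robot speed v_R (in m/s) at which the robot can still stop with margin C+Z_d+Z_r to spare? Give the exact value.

collect terms ⇒ (1)·v_R² + (102/25)·v_R + (-16037/2000) = 0
  disc = (102/25)² − 4·(1)·(-16037/2000) = 121801/2500 ; √disc = 349/50
  v_R = (−(102/25) + 349/50) / (2·(1)) = 29/20 m/s
check:
braking lasts T_s = (29/20)/(1/2) = 2.9000 s
robot covers v_R·T_r = 1.4500·0.0800 = 0.1160 m before braking
braking distance = 1.4500²/(2·0.5000) = 2.1025 m
human over T_r+T_s: 2.0000·(0.0800+2.9000) = 5.9600 m
C+Z_d+Z_r = 0.1000+0.0000+0.0150 = 0.1150 m
sum ≈ 0.1160+2.1025+5.9600+0.1150 ≈ 8.2935 m = S ✓

v_R_max = 29/20 m/s = 1.4500 m/s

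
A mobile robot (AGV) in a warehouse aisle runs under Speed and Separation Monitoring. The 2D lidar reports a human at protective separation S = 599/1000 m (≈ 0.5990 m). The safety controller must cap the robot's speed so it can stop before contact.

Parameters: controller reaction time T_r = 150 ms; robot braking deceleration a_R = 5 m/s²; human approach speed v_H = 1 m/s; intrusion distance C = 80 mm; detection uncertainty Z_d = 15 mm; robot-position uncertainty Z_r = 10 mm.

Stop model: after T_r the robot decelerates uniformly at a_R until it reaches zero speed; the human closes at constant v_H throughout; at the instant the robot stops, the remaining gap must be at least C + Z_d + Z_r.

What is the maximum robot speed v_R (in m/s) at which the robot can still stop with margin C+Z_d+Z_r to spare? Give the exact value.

v_R_max = 4/5 m/s = 0.8000 m/s

at the boundary: (1/10)·v² + (7/20)·v + (-43/125) = 0
  disc = (7/20)² − 4·(1/10)·(-43/125) = 2601/10000 ; √disc = 51/100
  v_R = (−(7/20) + 51/100) / (2·(1/10)) = 4/5 m/s
check:
stop time T_s = (4/5)/5 = 0.1600 s
robot covers v_R·T_r = 0.8000·0.1500 = 0.1200 m before braking
braking distance = 0.8000²/(2·5.0000) = 0.0640 m
human closes 1.0000·0.3100 = 0.3100 m
C+Z_d+Z_r = 0.0800+0.0150+0.0100 = 0.1050 m
sum ≈ 0.1200+0.0640+0.3100+0.1050 ≈ 0.5990 m = S ✓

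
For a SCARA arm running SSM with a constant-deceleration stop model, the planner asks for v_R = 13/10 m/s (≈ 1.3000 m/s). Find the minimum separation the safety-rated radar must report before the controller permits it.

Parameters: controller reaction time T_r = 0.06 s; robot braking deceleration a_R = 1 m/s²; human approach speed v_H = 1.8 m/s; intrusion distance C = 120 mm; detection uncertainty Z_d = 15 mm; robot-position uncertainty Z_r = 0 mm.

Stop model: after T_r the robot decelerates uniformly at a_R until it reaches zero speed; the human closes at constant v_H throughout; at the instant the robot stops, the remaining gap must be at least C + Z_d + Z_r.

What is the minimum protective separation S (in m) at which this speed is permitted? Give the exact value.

T_s = v_R/a_R = (13/10)/1 = 1.3000 s
robot covers v_R·T_r = 1.3000·0.0600 = 0.0780 m before braking
robot covers 1.3000·1.3000 − ½·1.0000·1.3000² = 0.8450 m while stopping
human over T_r+T_s: 1.8000·(0.0600+1.3000) = 2.4480 m
C+Z_d+Z_r = 0.1200+0.0150+0.0000 = 0.1350 m
S_min ≈ 0.0780+0.8450+2.4480+0.1350  ⇒  S_min = 1753/500 m

S_min = 1753/500 m = 3.5060 m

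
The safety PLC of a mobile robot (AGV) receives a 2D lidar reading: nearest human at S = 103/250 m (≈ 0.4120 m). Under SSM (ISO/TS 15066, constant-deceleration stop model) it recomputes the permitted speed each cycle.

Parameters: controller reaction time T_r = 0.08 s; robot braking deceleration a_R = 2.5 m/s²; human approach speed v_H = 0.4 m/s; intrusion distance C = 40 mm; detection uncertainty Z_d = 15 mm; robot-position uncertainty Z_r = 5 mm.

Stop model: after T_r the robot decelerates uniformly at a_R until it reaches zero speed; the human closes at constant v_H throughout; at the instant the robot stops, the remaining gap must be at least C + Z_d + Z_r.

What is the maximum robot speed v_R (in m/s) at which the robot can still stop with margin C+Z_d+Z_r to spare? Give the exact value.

v_R_max = 4/5 m/s = 0.8000 m/s

quadratic (1/5)·v² + (6/25)·v + (-8/25) = 0
  disc = (6/25)² − 4·(1/5)·(-8/25) = 196/625 ; √disc = 14/25
  v_R = (−(6/25) + 14/25) / (2·(1/5)) = 4/5 m/s
check:
stop time T_s = (4/5)/(5/2) = 0.3200 s
robot covers v_R·T_r = 0.8000·0.0800 = 0.0640 m before braking
robot under decel: 0.8000²/(2·2.5000) = 0.1280 m
human over T_r+T_s: 0.4000·(0.0800+0.3200) = 0.1600 m
margins: 0.0400+0.0150+0.0050 = 0.0600 m
sum ≈ 0.0640+0.1280+0.1600+0.0600 ≈ 0.4120 m = S ✓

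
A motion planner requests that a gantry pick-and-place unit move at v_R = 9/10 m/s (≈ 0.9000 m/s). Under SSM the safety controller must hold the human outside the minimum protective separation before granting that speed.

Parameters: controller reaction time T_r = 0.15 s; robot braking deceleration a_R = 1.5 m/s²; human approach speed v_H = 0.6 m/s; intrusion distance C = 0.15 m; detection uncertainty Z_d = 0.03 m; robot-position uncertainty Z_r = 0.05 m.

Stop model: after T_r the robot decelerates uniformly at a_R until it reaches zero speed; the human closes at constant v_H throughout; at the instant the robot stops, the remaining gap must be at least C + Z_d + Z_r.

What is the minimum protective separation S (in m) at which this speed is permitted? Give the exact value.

stop time T_s = (9/10)/(3/2) = 0.6000 s
reaction-phase robot travel = 0.9000·0.1500 = 0.1350 m
braking distance = 0.9000²/(2·1.5000) = 0.2700 m
human over T_r+T_s: 0.6000·(0.1500+0.6000) = 0.4500 m
margins: 0.1500+0.0300+0.0500 = 0.2300 m
S_min ≈ 0.1350+0.2700+0.4500+0.2300  ⇒  S_min = 217/200 m

S_min = 217/200 m = 1.0850 m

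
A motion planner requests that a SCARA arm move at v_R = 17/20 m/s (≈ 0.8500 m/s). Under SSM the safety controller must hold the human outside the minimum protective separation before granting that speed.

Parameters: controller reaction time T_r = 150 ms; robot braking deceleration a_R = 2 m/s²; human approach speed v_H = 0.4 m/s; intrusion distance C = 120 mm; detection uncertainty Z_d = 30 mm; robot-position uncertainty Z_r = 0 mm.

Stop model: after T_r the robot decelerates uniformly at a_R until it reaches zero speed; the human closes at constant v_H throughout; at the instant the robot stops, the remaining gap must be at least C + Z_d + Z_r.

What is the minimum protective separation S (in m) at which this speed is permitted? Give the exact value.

braking lasts T_s = (17/20)/2 = 0.4250 s
robot in T_r: 0.8500·0.1500 = 0.1275 m
braking distance = 0.8500²/(2·2.0000) = 0.1806 m
human over T_r+T_s: 0.4000·(0.1500+0.4250) = 0.2300 m
residual clearance needed = 0.1200+0.0300+0.0000 = 0.1500 m
S_min ≈ 0.1275+0.1806+0.2300+0.1500  ⇒  S_min = 1101/1600 m

S_min = 1101/1600 m = 0.6881 m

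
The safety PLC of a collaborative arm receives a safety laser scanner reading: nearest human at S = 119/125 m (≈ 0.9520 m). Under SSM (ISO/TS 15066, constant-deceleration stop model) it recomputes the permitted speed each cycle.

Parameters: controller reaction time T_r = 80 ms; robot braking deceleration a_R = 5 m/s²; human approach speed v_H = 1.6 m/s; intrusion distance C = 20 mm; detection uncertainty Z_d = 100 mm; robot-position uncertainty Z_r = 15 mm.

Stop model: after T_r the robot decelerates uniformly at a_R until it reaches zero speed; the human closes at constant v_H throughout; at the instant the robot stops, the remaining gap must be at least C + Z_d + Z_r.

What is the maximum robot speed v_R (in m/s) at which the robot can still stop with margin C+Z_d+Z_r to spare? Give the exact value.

v_R_max = 13/10 m/s = 1.3000 m/s

quadratic (1/10)·v² + (2/5)·v + (-689/1000) = 0
  disc = (2/5)² − 4·(1/10)·(-689/1000) = 1089/2500 ; √disc = 33/50
  v_R = (−(2/5) + 33/50) / (2·(1/10)) = 13/10 m/s
check:
braking lasts T_s = (13/10)/5 = 0.2600 s
robot covers v_R·T_r = 1.3000·0.0800 = 0.1040 m before braking
robot under decel: 1.3000²/(2·5.0000) = 0.1690 m
human over T_r+T_s: 1.6000·(0.0800+0.2600) = 0.5440 m
C+Z_d+Z_r = 0.0200+0.1000+0.0150 = 0.1350 m
sum ≈ 0.1040+0.1690+0.5440+0.1350 ≈ 0.9520 m = S ✓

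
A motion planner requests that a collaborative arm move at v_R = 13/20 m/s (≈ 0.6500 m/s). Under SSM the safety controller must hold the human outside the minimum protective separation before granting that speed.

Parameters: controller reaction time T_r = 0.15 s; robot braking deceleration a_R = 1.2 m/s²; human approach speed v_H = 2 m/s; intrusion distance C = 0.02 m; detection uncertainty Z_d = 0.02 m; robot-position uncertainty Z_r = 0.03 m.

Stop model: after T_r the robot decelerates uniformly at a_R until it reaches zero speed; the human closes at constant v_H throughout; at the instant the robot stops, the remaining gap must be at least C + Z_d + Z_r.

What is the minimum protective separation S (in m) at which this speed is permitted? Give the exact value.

braking lasts T_s = (13/20)/(6/5) = 0.5417 s
reaction-phase robot travel = 0.6500·0.1500 = 0.0975 m
braking distance = 0.6500²/(2·1.2000) = 0.1760 m
person approaches 2.0000·(0.1500+0.5417) = 1.3833 m
C+Z_d+Z_r = 0.0200+0.0200+0.0300 = 0.0700 m
S_min ≈ 0.0975+0.1760+1.3833+0.0700  ⇒  S_min = 2763/1600 m

S_min = 2763/1600 m = 1.7269 m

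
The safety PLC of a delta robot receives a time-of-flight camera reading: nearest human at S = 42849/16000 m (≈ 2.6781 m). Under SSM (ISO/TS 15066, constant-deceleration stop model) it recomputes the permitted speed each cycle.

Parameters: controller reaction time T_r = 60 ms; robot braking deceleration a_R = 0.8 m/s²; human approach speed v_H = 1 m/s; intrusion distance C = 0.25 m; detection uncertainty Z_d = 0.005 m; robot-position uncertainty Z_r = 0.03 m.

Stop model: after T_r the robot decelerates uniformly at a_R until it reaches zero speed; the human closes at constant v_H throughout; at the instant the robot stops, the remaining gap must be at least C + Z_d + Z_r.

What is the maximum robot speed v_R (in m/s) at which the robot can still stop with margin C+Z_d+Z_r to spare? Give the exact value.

collect terms ⇒ (5/8)·v_R² + (131/100)·v_R + (-37329/16000) = 0
  disc = (131/100)² − 4·(5/8)·(-37329/16000) = 1207801/160000 ; √disc = 1099/400
  v_R = (−(131/100) + 1099/400) / (2·(5/8)) = 23/20 m/s
check:
stop time T_s = (23/20)/(4/5) = 1.4375 s
reaction-phase robot travel = 1.1500·0.0600 = 0.0690 m
robot under decel: 1.1500²/(2·0.8000) = 0.8266 m
human over T_r+T_s: 1.0000·(0.0600+1.4375) = 1.4975 m
margins: 0.2500+0.0050+0.0300 = 0.2850 m
sum ≈ 0.0690+0.8266+1.4975+0.2850 ≈ 2.6781 m = S ✓

v_R_max = 23/20 m/s = 1.1500 m/s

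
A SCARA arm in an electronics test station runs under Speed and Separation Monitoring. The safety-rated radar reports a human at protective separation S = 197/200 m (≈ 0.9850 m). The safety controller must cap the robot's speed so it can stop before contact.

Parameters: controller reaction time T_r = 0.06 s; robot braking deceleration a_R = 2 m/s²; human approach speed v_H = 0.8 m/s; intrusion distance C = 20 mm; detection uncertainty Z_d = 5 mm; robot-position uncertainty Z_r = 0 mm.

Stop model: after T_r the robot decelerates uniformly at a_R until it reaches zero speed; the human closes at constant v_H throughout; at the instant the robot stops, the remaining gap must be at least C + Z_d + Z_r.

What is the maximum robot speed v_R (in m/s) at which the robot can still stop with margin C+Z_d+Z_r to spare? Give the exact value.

v_R_max = 6/5 m/s = 1.2000 m/s

at the boundary: (1/4)·v² + (23/50)·v + (-114/125) = 0
  disc = (23/50)² − 4·(1/4)·(-114/125) = 2809/2500 ; √disc = 53/50
  v_R = (−(23/50) + 53/50) / (2·(1/4)) = 6/5 m/s
check:
braking lasts T_s = (6/5)/2 = 0.6000 s
reaction-phase robot travel = 1.2000·0.0600 = 0.0720 m
braking distance = 1.2000²/(2·2.0000) = 0.3600 m
human closes 0.8000·0.6600 = 0.5280 m
C+Z_d+Z_r = 0.0200+0.0050+0.0000 = 0.0250 m
sum ≈ 0.0720+0.3600+0.5280+0.0250 ≈ 0.9850 m = S ✓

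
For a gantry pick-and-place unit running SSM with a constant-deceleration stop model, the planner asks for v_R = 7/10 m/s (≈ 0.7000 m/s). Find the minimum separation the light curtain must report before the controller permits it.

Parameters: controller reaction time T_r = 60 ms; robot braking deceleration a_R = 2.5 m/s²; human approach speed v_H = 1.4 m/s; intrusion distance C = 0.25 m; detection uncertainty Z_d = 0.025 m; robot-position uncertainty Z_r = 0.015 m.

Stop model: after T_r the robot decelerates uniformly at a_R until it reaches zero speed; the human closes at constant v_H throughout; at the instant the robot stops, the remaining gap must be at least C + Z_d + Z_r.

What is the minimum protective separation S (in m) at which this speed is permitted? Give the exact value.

S_min = 453/500 m = 0.9060 m

T_s = v_R/a_R = (7/10)/(5/2) = 0.2800 s
reaction-phase robot travel = 0.7000·0.0600 = 0.0420 m
robot under decel: 0.7000²/(2·2.5000) = 0.0980 m
human closes 1.4000·0.3400 = 0.4760 m
C+Z_d+Z_r = 0.2500+0.0250+0.0150 = 0.2900 m
S_min ≈ 0.0420+0.0980+0.4760+0.2900  ⇒  S_min = 453/500 m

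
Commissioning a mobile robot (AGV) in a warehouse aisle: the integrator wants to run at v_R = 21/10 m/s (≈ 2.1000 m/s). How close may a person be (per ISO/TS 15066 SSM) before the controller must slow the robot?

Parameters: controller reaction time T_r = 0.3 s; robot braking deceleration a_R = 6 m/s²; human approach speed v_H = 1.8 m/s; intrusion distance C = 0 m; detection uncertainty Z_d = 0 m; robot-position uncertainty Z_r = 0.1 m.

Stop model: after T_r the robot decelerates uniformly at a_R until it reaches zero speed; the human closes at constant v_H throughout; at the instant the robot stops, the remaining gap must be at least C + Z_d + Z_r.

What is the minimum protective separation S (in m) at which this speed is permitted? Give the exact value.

braking lasts T_s = (21/10)/6 = 0.3500 s
reaction-phase robot travel = 2.1000·0.3000 = 0.6300 m
robot covers 2.1000·0.3500 − ½·6.0000·0.3500² = 0.3675 m while stopping
human over T_r+T_s: 1.8000·(0.3000+0.3500) = 1.1700 m
C+Z_d+Z_r = 0.0000+0.0000+0.1000 = 0.1000 m
S_min ≈ 0.6300+0.3675+1.1700+0.1000  ⇒  S_min = 907/400 m

S_min = 907/400 m = 2.2675 m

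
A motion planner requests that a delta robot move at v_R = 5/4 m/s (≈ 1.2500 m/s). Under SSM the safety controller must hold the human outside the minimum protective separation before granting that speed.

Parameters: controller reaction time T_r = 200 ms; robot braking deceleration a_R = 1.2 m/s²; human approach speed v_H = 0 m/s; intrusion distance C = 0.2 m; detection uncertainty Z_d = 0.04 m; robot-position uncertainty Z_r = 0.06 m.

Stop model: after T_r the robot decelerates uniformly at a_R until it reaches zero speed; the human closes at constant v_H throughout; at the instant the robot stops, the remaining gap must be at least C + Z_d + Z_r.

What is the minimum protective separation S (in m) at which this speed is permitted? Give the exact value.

S_min = 1153/960 m = 1.2010 m

stop time T_s = (5/4)/(6/5) = 1.0417 s
robot covers v_R·T_r = 1.2500·0.2000 = 0.2500 m before braking
braking distance = 1.2500²/(2·1.2000) = 0.6510 m
human closes 0.0000·1.2417 = 0.0000 m
margins: 0.2000+0.0400+0.0600 = 0.3000 m
S_min ≈ 0.2500+0.6510+0.0000+0.3000  ⇒  S_min = 1153/960 m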